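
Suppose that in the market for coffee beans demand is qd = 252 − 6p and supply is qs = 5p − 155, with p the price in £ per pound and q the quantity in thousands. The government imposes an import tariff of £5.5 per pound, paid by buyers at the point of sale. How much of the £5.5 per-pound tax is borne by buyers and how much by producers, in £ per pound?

Without the tax, 252 − 6p = 5p − 155 gives 11p = 407, so p* = £37 and q* = 30.
With the tax collected from buyers, demand (in seller-price terms) shifts: qd = 252 − 6(p + 5.5).
Solving gives q = 15 with buyers paying £39.5 and producers receiving £34 (the £5.5 wedge).
Burden on buyers: £2.5; on producers: £3. (They sum to £5.5.)

Buyers bear £2.5 per pound; producers bear £3 per pound.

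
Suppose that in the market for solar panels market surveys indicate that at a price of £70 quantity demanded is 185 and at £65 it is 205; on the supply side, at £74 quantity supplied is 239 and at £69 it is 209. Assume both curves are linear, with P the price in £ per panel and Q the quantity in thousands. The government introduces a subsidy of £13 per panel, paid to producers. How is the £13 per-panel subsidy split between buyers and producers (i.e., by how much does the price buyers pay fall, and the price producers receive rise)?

Demand slope: (205 − 185)/(65 − 70) = -4, so Qd = 465 − 4P.
Supply slope: (209 − 239)/(69 − 74) = 6, so Qs = 6P − 205.
Without the subsidy, 465 − 4P = 6P − 205 gives 10P = 670, so P* = £67 and Q* = 197.
With a per-unit subsidy paid to producers, each receives P + 13 per unit sold, so supply becomes Qs = 6(P + 13) − 205.
New equilibrium: buyers pay £59.2, producers receive £72.2, Q = 228.2. (Wedge: Pb − Ps = −13.)
Gain to buyers: £7.8; to producers: £5.2. (They sum to £13.)

Buyers gain £7.8 per panel; producers gain £5.2 per panel.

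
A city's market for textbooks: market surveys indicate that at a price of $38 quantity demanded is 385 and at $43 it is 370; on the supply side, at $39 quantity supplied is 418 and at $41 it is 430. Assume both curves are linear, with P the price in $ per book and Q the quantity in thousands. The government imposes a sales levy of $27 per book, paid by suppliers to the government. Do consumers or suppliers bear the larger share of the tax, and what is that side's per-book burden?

Demand slope: (370 − 385)/(43 − 38) = -3, so Qd = 499 − 3P.
Supply slope: (430 − 418)/(41 − 39) = 6, so Qs = 6P + 184.
Before the tax: set 499 − 3P = 6P + 184 → P* = $35, Q* = 394.
With the tax collected from suppliers, supply shifts: Qs = 6(P − 27) + 184.
Solving gives Q = 340 with consumers paying $53 and suppliers receiving $26 (the $27 wedge).
Per-book burden: consumers $18, suppliers $9.
Consumers take the larger share because demand is less price-elastic here (demand slope 3 vs supply slope 6).
The less price-elastic side of the market bears the larger share of a per-unit tax.

Consumers bear the larger share: $18 per book.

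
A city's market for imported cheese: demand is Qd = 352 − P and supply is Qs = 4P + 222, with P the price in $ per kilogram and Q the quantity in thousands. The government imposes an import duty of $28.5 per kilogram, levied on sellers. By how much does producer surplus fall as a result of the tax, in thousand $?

Producer surplus falls by $1793.22 thousand.

Before the tax: set 352 − P = 4P + 222 → P* = $26, Q* = 326.
With the tax collected from sellers, supply shifts: Qs = 4(P − 28.5) + 222.
New equilibrium: consumers pay $48.8, sellers receive $20.3, Q = 303.2. (Wedge: Pb − Ps = 28.5.)
ΔPS is the trapezoid between Q = 303.2 and Q = 326 of height $5.7: ½ · (326 + 303.2) · 5.7 = $1793.22.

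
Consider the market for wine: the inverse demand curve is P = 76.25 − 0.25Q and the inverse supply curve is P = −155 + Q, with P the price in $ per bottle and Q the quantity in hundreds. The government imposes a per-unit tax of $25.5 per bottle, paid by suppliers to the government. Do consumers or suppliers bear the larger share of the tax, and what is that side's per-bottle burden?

Rewrite in direct form: Qd = 305 − 4P and Qs = P + 155.
Without the tax, 305 − 4P = P + 155 gives 5P = 150, so P* = $30 and Q* = 185.
With the tax collected from suppliers, supply shifts: Qs = (P − 25.5) + 155.
New equilibrium: consumers pay $35.1, suppliers receive $9.6, Q = 164.6. (Wedge: Pb − Ps = 25.5.)
Per-bottle burden: consumers $5.1, suppliers $20.4.
Suppliers take the larger share because supply is less price-elastic here (demand slope 4 vs supply slope 1).
The less price-elastic side of the market bears the larger share of a per-unit tax.

Suppliers bear the larger share: $20.4 per bottle.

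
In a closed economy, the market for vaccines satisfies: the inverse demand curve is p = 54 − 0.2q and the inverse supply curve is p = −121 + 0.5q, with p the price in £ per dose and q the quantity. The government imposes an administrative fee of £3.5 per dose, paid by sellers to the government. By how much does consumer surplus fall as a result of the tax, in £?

Rewrite in direct form: qd = 270 − 5p and qs = 2p + 242.
Without the tax, 270 − 5p = 2p + 242 gives 7p = 28, so p* = £4 and q* = 250.
With the tax collected from sellers, supply shifts: qs = 2(p − 3.5) + 242.
Solving gives q = 245 with buyers paying £5 and sellers receiving £1.5 (the £3.5 wedge).
ΔCS is the trapezoid between Q = 245 and Q = 250 of height £1: ½ · (250 + 245) · 1 = £247.5.

Consumer surplus falls by £247.5.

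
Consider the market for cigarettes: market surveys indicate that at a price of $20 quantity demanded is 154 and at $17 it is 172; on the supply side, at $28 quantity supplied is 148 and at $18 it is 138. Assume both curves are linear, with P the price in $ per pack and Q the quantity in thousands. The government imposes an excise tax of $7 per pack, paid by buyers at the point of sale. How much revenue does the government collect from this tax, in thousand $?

Demand slope: (172 − 154)/(17 − 20) = -6, so Qd = 274 − 6P.
Supply slope: (138 − 148)/(18 − 28) = 1, so Qs = P + 120.
Without the tax, 274 − 6P = P + 120 gives 7P = 154, so P* = $22 and Q* = 142.
With the tax collected from buyers, demand (in seller-price terms) shifts: Qd = 274 − 6(P + 7).
Solving gives Q = 136 with buyers paying $23 and sellers receiving $16 (the $7 wedge).
Revenue = t · Q = 7 · 136 = $952.

Tax revenue = $952 thousand.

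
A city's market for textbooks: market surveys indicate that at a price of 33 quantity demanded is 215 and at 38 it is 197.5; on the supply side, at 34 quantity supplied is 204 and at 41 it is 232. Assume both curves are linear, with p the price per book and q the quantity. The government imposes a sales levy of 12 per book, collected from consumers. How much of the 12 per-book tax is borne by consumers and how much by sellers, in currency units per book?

Demand slope: (197.5 − 215)/(38 − 33) = -3.5, so qd = 330.5 − 3.5p.
Supply slope: (232 − 204)/(41 − 34) = 4, so qs = 4p + 68.
Before the tax: set 330.5 − 3.5p = 4p + 68 → p* = 35, q* = 208.
With the tax collected from consumers, demand (in seller-price terms) shifts: qd = 330.5 − 3.5(p + 12).
Solving gives q = 185.6 with consumers paying 41.4 and sellers receiving 29.4 (the 12 wedge).
Burden on consumers: 6.4; on sellers: 5.6. (They sum to 12.)

Consumers bear 6.4 per book; sellers bear 5.6 per book.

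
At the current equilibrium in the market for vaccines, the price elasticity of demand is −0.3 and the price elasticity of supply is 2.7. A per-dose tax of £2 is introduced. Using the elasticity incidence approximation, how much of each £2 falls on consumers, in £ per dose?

Consumers bear ≈ £1.8 per dose.

Incidence ratio: consumers' share ≈ εs / (εs + |εd|) = 2.7 / (2.7 + 0.3) = 0.9.
So consumers bear ≈ 0.9 × £2 = £1.8; sellers bear £0.2.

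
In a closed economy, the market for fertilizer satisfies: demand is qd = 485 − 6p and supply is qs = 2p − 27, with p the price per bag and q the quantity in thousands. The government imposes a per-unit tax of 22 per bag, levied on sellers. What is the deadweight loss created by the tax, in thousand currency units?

Without the tax, 485 − 6p = 2p − 27 gives 8p = 512, so p* = 64 and q* = 101.
With the tax collected from sellers, supply shifts: qs = 2(p − 22) − 27.
Solving gives q = 68 with consumers paying 69.5 and sellers receiving 47.5 (the 22 wedge).
Quantity falls by |ΔQ| = |101 − 68| = 33.
DWL = ½ · t · |ΔQ| = ½ · 22 · 33 = 363.

Deadweight loss = 363 thousand.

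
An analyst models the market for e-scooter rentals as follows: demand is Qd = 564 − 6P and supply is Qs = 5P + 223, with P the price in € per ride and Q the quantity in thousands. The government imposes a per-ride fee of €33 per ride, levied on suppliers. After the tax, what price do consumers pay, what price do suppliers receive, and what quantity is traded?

Consumers pay €46; suppliers receive €13; quantity = 288.

Before the tax: set 564 − 6P = 5P + 223 → P* = €31, Q* = 378.
With the tax collected from suppliers, supply shifts: Qs = 5(P − 33) + 223.
Solving gives Q = 288 with consumers paying €46 and suppliers receiving €13 (the €33 wedge).
The less price-elastic side of the market bears the larger share of a per-unit tax.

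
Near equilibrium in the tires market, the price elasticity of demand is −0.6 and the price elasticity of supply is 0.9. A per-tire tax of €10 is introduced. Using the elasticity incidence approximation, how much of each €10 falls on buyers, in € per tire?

Buyers bear ≈ €6 per tire.

Incidence ratio: buyers' share ≈ εs / (εs + |εd|) = 0.9 / (0.9 + 0.6) = 0.6.
So buyers bear ≈ 0.6 × €10 = €6; producers bear €4.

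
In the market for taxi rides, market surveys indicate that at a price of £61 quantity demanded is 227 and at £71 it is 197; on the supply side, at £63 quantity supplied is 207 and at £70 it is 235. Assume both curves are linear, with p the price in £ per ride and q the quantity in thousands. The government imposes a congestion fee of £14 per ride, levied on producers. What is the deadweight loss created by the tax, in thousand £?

Deadweight loss = £168 thousand.

Demand slope: (197 − 227)/(71 − 61) = -3, so qd = 410 − 3p.
Supply slope: (235 − 207)/(70 − 63) = 4, so qs = 4p − 45.
Before the tax: set 410 − 3p = 4p − 45 → p* = £65, q* = 215.
With the tax collected from producers, supply shifts: qs = 4(p − 14) − 45.
New equilibrium: buyers pay £73, producers receive £59, q = 191. (Wedge: pb − ps = 14.)
Quantity falls by |ΔQ| = |215 − 191| = 24.
DWL = ½ · t · |ΔQ| = ½ · 14 · 24 = £168.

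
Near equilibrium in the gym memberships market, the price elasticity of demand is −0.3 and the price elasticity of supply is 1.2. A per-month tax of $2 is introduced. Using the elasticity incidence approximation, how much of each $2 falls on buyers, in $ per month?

Incidence ratio: buyers' share ≈ εs / (εs + |εd|) = 1.2 / (1.2 + 0.3) = 0.8.
So buyers bear ≈ 0.8 × $2 = $1.6; suppliers bear $0.4.

Buyers bear ≈ $1.6 per month.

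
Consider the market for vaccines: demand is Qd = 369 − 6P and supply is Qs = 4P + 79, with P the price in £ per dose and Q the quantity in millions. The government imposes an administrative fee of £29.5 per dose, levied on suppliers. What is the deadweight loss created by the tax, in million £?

Deadweight loss = £1044.3 million.

Before the tax: set 369 − 6P = 4P + 79 → P* = £29, Q* = 195.
With the tax collected from suppliers, supply shifts: Qs = 4(P − 29.5) + 79.
New equilibrium: buyers pay £40.8, suppliers receive £11.3, Q = 124.2. (Wedge: Pb − Ps = 29.5.)
Quantity falls by |ΔQ| = |195 − 124.2| = 70.8.
DWL = ½ · t · |ΔQ| = ½ · 29.5 · 70.8 = £1044.3.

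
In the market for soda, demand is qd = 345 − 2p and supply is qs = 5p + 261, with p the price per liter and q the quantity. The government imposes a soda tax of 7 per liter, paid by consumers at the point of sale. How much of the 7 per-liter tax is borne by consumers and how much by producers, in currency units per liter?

Consumers bear 5 per liter; producers bear 2 per liter.

Before the tax: set 345 − 2p = 5p + 261 → p* = 12, q* = 321.
With the tax collected from consumers, demand (in seller-price terms) shifts: qd = 345 − 2(p + 7).
Solving gives q = 311 with consumers paying 17 and producers receiving 10 (the 7 wedge).
Burden on consumers: 5; on producers: 2. (They sum to 7.)
The less price-elastic side of the market bears the larger share of a per-unit tax.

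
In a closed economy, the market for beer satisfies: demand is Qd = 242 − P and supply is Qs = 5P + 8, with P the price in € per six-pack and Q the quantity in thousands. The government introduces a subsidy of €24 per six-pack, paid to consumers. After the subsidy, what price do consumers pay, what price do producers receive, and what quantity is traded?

Before the subsidy: set 242 − P = 5P + 8 → P* = €39, Q* = 203.
With a per-unit subsidy paid to consumers, each effectively pays P − 24, so demand becomes Qd = 242 − (P − 24).
Solving gives Q = 223 with consumers paying €19 and producers receiving €43 (the €24 wedge).

Consumers pay €19; producers receive €43; quantity = 223.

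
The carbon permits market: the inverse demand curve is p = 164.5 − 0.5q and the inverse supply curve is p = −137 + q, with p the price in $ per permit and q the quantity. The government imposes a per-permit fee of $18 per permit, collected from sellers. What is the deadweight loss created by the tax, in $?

Inverting to q(p) form: qd = 329 − 2p; qs = p + 137.
Before the tax: set 329 − 2p = p + 137 → p* = $64, q* = 201.
With the tax collected from sellers, supply shifts: qs = (p − 18) + 137.
New equilibrium: buyers pay $70, sellers receive $52, q = 189. (Wedge: pb − ps = 18.)
Quantity falls by |ΔQ| = |201 − 189| = 12.
DWL = ½ · t · |ΔQ| = ½ · 18 · 12 = $108.

Deadweight loss = $108.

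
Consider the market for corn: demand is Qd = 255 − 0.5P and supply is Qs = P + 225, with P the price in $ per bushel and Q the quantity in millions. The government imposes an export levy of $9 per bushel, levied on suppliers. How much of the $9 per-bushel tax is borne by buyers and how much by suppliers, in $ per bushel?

Buyers bear $6 per bushel; suppliers bear $3 per bushel.

Without the tax, 255 − 0.5P = P + 225 gives 1.5P = 30, so P* = $20 and Q* = 245.
With the tax collected from suppliers, supply shifts: Qs = (P − 9) + 225.
New equilibrium: buyers pay $26, suppliers receive $17, Q = 242. (Wedge: Pb − Ps = 9.)
Burden on buyers: $6; on suppliers: $3. (They sum to $9.)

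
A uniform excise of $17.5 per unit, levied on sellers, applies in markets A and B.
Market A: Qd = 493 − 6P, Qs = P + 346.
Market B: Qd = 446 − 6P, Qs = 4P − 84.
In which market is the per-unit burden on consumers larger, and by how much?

Market A: pre-tax P* = $21, Q* = 367; post-tax Q = 352; per-unit burden on consumers = $2.5.
Market B: pre-tax P* = $53, Q* = 128; post-tax Q = 86; per-unit burden on consumers = $7.
Difference: $2.5 vs $7 → market B is larger by $4.5.

Market B, by $4.5.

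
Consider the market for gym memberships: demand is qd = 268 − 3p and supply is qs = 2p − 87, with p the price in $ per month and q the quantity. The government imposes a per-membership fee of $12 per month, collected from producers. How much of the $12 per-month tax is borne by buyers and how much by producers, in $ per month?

Before the tax: set 268 − 3p = 2p − 87 → p* = $71, q* = 55.
With the tax collected from producers, supply shifts: qs = 2(p − 12) − 87.
Solving gives q = 40.6 with buyers paying $75.8 and producers receiving $63.8 (the $12 wedge).
Burden on buyers: $4.8; on producers: $7.2. (They sum to $12.)

Buyers bear $4.8 per month; producers bear $7.2 per month.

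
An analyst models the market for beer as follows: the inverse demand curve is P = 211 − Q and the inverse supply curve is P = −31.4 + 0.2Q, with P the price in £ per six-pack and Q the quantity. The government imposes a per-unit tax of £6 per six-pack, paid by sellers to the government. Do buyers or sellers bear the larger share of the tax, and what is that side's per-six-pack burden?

Buyers bear the larger share: £5 per six-pack.

Rewrite in direct form: Qd = 211 − P and Qs = 5P + 157.
Before the tax: set 211 − P = 5P + 157 → P* = £9, Q* = 202.
With the tax collected from sellers, supply shifts: Qs = 5(P − 6) + 157.
Solving gives Q = 197 with buyers paying £14 and sellers receiving £8 (the £6 wedge).
Per-six-pack burden: buyers £5, sellers £1.
Buyers take the larger share because demand is less price-elastic here (demand slope 1 vs supply slope 5).
The less price-elastic side of the market bears the larger share of a per-unit tax.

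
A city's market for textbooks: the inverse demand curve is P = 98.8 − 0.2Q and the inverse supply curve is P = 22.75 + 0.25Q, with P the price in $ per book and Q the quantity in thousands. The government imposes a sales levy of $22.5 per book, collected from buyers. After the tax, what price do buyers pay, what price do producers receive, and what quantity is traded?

Buyers pay $75; producers receive $52.5; quantity = 119.

Inverting to Q(P) form: Qd = 494 − 5P; Qs = 4P − 91.
Without the tax, 494 − 5P = 4P − 91 gives 9P = 585, so P* = $65 and Q* = 169.
With the tax collected from buyers, demand (in seller-price terms) shifts: Qd = 494 − 5(P + 22.5).
Solving gives Q = 119 with buyers paying $75 and producers receiving $52.5 (the $22.5 wedge).
The less price-elastic side of the market bears the larger share of a per-unit tax.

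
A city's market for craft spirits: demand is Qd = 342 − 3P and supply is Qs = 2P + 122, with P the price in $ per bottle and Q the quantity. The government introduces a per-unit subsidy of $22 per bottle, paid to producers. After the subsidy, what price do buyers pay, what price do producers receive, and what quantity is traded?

Before the subsidy: set 342 − 3P = 2P + 122 → P* = $44, Q* = 210.
With a per-unit subsidy paid to producers, each receives P + 22 per unit sold, so supply becomes Qs = 2(P + 22) + 122.
Solving gives Q = 236.4 with buyers paying $35.2 and producers receiving $57.2 (the $22 wedge).

Buyers pay $35.2; producers receive $57.2; quantity = 236.4.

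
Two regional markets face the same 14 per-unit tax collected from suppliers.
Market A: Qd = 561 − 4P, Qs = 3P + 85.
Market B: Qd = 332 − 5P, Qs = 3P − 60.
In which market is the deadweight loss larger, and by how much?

Market B, by 15.75.

Market A: pre-tax P* = 68, Q* = 289; post-tax Q = 265; deadweight loss = 168.
Market B: pre-tax P* = 49, Q* = 87; post-tax Q = 60.75; deadweight loss = 183.75.
Difference: 168 vs 183.75 → market B is larger by 15.75.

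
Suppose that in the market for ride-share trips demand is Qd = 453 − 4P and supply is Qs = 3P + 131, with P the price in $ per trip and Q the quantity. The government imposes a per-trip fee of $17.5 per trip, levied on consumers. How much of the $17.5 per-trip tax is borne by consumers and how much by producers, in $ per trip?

Consumers bear $7.5 per trip; producers bear $10 per trip.

Without the tax, 453 − 4P = 3P + 131 gives 7P = 322, so P* = $46 and Q* = 269.
With the tax collected from consumers, demand (in seller-price terms) shifts: Qd = 453 − 4(P + 17.5).
New equilibrium: consumers pay $53.5, producers receive $36, Q = 239. (Wedge: Pb − Ps = 17.5.)
Burden on consumers: $7.5; on producers: $10. (They sum to $17.5.)
The less price-elastic side of the market bears the larger share of a per-unit tax.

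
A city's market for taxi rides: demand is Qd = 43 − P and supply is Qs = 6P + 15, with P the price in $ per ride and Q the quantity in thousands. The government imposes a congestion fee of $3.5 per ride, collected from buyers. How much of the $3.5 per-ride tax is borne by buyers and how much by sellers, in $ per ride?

Buyers bear $3 per ride; sellers bear $0.5 per ride.

Without the tax, 43 − P = 6P + 15 gives 7P = 28, so P* = $4 and Q* = 39.
With the tax collected from buyers, demand (in seller-price terms) shifts: Qd = 43 − (P + 3.5).
Solving gives Q = 36 with buyers paying $7 and sellers receiving $3.5 (the $3.5 wedge).
Burden on buyers: $3; on sellers: $0.5. (They sum to $3.5.)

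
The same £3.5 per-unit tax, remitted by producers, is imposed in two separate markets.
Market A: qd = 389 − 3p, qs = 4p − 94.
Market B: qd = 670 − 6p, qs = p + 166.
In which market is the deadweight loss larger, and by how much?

Market A: pre-tax p* = £69, q* = 182; post-tax q = 176; deadweight loss = £10.5.
Market B: pre-tax p* = £72, q* = 238; post-tax q = 235; deadweight loss = £5.25.
Difference: £10.5 vs £5.25 → market A is larger by £5.25.

Market A, by £5.25.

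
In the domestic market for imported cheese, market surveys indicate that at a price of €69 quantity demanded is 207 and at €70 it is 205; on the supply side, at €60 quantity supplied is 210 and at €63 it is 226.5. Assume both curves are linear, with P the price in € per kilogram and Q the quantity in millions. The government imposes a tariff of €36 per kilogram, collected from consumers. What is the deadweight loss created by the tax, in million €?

Deadweight loss = €950.4 million.

Demand slope: (205 − 207)/(70 − 69) = -2, so Qd = 345 − 2P.
Supply slope: (226.5 − 210)/(63 − 60) = 5.5, so Qs = 5.5P − 120.
Before the tax: set 345 − 2P = 5.5P − 120 → P* = €62, Q* = 221.
With the tax collected from consumers, demand (in seller-price terms) shifts: Qd = 345 − 2(P + 36).
New equilibrium: consumers pay €88.4, producers receive €52.4, Q = 168.2. (Wedge: Pb − Ps = 36.)
Quantity falls by |ΔQ| = |221 − 168.2| = 52.8.
DWL = ½ · t · |ΔQ| = ½ · 36 · 52.8 = €950.4.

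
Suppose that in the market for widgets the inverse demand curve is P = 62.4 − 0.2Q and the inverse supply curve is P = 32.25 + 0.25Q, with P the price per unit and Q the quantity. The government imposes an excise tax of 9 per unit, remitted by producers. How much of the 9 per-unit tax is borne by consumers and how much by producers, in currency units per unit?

Rewrite in direct form: Qd = 312 − 5P and Qs = 4P − 129.
Without the tax, 312 − 5P = 4P − 129 gives 9P = 441, so P* = 49 and Q* = 67.
With the tax collected from producers, supply shifts: Qs = 4(P − 9) − 129.
New equilibrium: consumers pay 53, producers receive 44, Q = 47. (Wedge: Pb − Ps = 9.)
Burden on consumers: 4; on producers: 5. (They sum to 9.)
The less price-elastic side of the market bears the larger share of a per-unit tax.

Consumers bear 4 per unit; producers bear 5 per unit.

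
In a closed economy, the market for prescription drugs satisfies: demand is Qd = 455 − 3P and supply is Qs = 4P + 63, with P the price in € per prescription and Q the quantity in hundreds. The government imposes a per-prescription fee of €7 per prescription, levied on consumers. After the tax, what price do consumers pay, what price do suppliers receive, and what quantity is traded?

Consumers pay €60; suppliers receive €53; quantity = 275.

Without the tax, 455 − 3P = 4P + 63 gives 7P = 392, so P* = €56 and Q* = 287.
With the tax collected from consumers, demand (in seller-price terms) shifts: Qd = 455 − 3(P + 7).
New equilibrium: consumers pay €60, suppliers receive €53, Q = 275. (Wedge: Pb − Ps = 7.)
The less price-elastic side of the market bears the larger share of a per-unit tax.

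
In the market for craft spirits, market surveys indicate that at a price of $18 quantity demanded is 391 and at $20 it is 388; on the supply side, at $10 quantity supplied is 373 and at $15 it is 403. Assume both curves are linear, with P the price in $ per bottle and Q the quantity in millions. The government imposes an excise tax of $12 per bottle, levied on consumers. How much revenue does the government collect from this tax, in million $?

Demand slope: (388 − 391)/(20 − 18) = -1.5, so Qd = 418 − 1.5P.
Supply slope: (403 − 373)/(15 − 10) = 6, so Qs = 6P + 313.
Without the tax, 418 − 1.5P = 6P + 313 gives 7.5P = 105, so P* = $14 and Q* = 397.
With the tax collected from consumers, demand (in seller-price terms) shifts: Qd = 418 − 1.5(P + 12).
New equilibrium: consumers pay $23.6, sellers receive $11.6, Q = 382.6. (Wedge: Pb − Ps = 12.)
Revenue = t · Q = 12 · 382.6 = $4591.2.

Tax revenue = $4591.2 million.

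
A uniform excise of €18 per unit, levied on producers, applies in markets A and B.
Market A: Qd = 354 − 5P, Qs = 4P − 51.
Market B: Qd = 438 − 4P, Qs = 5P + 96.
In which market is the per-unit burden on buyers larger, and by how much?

Market A: pre-tax P* = €45, Q* = 129; post-tax Q = 89; per-unit burden on buyers = €8.
Market B: pre-tax P* = €38, Q* = 286; post-tax Q = 246; per-unit burden on buyers = €10.
Difference: €8 vs €10 → market B is larger by €2.

Market B, by €2.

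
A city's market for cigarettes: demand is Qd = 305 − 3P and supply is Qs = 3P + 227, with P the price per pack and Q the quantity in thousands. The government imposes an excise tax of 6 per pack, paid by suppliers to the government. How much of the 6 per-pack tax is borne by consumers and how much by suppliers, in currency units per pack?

Without the tax, 305 − 3P = 3P + 227 gives 6P = 78, so P* = 13 and Q* = 266.
With the tax collected from suppliers, supply shifts: Qs = 3(P − 6) + 227.
New equilibrium: consumers pay 16, suppliers receive 10, Q = 257. (Wedge: Pb − Ps = 6.)
Burden on consumers: 3; on suppliers: 3. (They sum to 6.)

Consumers bear 3 per pack; suppliers bear 3 per pack.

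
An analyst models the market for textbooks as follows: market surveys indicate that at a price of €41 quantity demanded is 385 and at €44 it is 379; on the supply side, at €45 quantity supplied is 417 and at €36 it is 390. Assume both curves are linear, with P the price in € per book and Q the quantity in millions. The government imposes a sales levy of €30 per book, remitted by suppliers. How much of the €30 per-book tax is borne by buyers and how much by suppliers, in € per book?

Demand slope: (379 − 385)/(44 − 41) = -2, so Qd = 467 − 2P.
Supply slope: (390 − 417)/(36 − 45) = 3, so Qs = 3P + 282.
Without the tax, 467 − 2P = 3P + 282 gives 5P = 185, so P* = €37 and Q* = 393.
With the tax collected from suppliers, supply shifts: Qs = 3(P − 30) + 282.
Solving gives Q = 357 with buyers paying €55 and suppliers receiving €25 (the €30 wedge).
Burden on buyers: €18; on suppliers: €12. (They sum to €30.)

Buyers bear €18 per book; suppliers bear €12 per book.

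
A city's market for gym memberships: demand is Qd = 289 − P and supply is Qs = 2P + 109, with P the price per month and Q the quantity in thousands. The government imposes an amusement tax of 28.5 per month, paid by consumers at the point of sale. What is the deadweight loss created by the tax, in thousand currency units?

Without the tax, 289 − P = 2P + 109 gives 3P = 180, so P* = 60 and Q* = 229.
With the tax collected from consumers, demand (in seller-price terms) shifts: Qd = 289 − (P + 28.5).
New equilibrium: consumers pay 79, sellers receive 50.5, Q = 210. (Wedge: Pb − Ps = 28.5.)
Quantity falls by |ΔQ| = |229 − 210| = 19.
DWL = ½ · t · |ΔQ| = ½ · 28.5 · 19 = 270.75.

Deadweight loss = 270.75 thousand.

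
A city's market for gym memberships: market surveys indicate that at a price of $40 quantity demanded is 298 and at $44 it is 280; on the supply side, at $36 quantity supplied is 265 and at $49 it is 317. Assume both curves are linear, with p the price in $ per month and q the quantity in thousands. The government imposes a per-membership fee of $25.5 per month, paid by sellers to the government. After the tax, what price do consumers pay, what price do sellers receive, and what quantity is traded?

Demand slope: (280 − 298)/(44 − 40) = -4.5, so qd = 478 − 4.5p.
Supply slope: (317 − 265)/(49 − 36) = 4, so qs = 4p + 121.
Without the tax, 478 − 4.5p = 4p + 121 gives 8.5p = 357, so p* = $42 and q* = 289.
With the tax collected from sellers, supply shifts: qs = 4(p − 25.5) + 121.
New equilibrium: consumers pay $54, sellers receive $28.5, q = 235. (Wedge: pb − ps = 25.5.)

Consumers pay $54; sellers receive $28.5; quantity = 235.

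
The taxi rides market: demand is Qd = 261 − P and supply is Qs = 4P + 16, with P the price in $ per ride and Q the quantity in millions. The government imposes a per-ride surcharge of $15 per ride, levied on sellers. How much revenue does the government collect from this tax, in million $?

Without the tax, 261 − P = 4P + 16 gives 5P = 245, so P* = $49 and Q* = 212.
With the tax collected from sellers, supply shifts: Qs = 4(P − 15) + 16.
New equilibrium: buyers pay $61, sellers receive $46, Q = 200. (Wedge: Pb − Ps = 15.)
Revenue = t · Q = 15 · 200 = $3000.

Tax revenue = $3000 million.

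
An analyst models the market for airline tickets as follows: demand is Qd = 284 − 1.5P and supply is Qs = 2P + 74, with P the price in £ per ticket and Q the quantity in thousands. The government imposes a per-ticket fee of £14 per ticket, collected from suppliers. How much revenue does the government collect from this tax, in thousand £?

Before the tax: set 284 − 1.5P = 2P + 74 → P* = £60, Q* = 194.
With the tax collected from suppliers, supply shifts: Qs = 2(P − 14) + 74.
New equilibrium: buyers pay £68, suppliers receive £54, Q = 182. (Wedge: Pb − Ps = 14.)
Revenue = t · Q = 14 · 182 = £2548.

Tax revenue = £2548 thousand.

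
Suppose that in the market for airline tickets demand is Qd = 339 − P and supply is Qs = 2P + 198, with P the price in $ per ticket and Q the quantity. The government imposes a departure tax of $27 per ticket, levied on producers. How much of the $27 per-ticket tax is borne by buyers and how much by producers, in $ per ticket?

Before the tax: set 339 − P = 2P + 198 → P* = $47, Q* = 292.
With the tax collected from producers, supply shifts: Qs = 2(P − 27) + 198.
New equilibrium: buyers pay $65, producers receive $38, Q = 274. (Wedge: Pb − Ps = 27.)
Burden on buyers: $18; on producers: $9. (They sum to $27.)

Buyers bear $18 per ticket; producers bear $9 per ticket.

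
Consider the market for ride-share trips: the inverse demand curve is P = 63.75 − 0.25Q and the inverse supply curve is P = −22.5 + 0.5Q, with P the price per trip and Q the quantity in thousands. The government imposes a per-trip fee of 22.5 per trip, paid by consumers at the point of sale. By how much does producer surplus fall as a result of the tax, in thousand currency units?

Inverting to Q(P) form: Qd = 255 − 4P; Qs = 2P + 45.
Before the tax: set 255 − 4P = 2P + 45 → P* = 35, Q* = 115.
With the tax collected from consumers, demand (in seller-price terms) shifts: Qd = 255 − 4(P + 22.5).
Solving gives Q = 85 with consumers paying 42.5 and producers receiving 20 (the 22.5 wedge).
ΔPS is the trapezoid between Q = 85 and Q = 115 of height 15: ½ · (115 + 85) · 15 = 1500.

Producer surplus falls by 1500 thousand.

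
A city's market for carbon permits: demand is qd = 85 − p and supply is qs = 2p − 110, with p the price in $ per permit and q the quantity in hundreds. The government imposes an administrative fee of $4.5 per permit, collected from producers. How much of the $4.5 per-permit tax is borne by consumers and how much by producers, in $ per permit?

Before the tax: set 85 − p = 2p − 110 → p* = $65, q* = 20.
With the tax collected from producers, supply shifts: qs = 2(p − 4.5) − 110.
New equilibrium: consumers pay $68, producers receive $63.5, q = 17. (Wedge: pb − ps = 4.5.)
Burden on consumers: $3; on producers: $1.5. (They sum to $4.5.)

Consumers bear $3 per permit; producers bear $1.5 per permit.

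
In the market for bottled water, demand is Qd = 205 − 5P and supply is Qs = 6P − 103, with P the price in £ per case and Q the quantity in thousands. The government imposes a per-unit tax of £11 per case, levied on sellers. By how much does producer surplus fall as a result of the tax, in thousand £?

Without the tax, 205 − 5P = 6P − 103 gives 11P = 308, so P* = £28 and Q* = 65.
With the tax collected from sellers, supply shifts: Qs = 6(P − 11) − 103.
Solving gives Q = 35 with buyers paying £34 and sellers receiving £23 (the £11 wedge).
ΔPS is the trapezoid between Q = 35 and Q = 65 of height £5: ½ · (65 + 35) · 5 = £250.

Producer surplus falls by £250 thousand.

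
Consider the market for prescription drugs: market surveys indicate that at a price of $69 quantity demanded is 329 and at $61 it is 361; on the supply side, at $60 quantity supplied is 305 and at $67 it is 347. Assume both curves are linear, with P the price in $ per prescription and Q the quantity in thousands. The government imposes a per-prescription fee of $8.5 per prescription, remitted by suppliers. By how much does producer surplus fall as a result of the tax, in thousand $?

Demand slope: (361 − 329)/(61 − 69) = -4, so Qd = 605 − 4P.
Supply slope: (347 − 305)/(67 − 60) = 6, so Qs = 6P − 55.
Without the tax, 605 − 4P = 6P − 55 gives 10P = 660, so P* = $66 and Q* = 341.
With the tax collected from suppliers, supply shifts: Qs = 6(P − 8.5) − 55.
New equilibrium: buyers pay $71.1, suppliers receive $62.6, Q = 320.6. (Wedge: Pb − Ps = 8.5.)
ΔPS is the trapezoid between Q = 320.6 and Q = 341 of height $3.4: ½ · (341 + 320.6) · 3.4 = $1124.72.

Producer surplus falls by $1124.72 thousand.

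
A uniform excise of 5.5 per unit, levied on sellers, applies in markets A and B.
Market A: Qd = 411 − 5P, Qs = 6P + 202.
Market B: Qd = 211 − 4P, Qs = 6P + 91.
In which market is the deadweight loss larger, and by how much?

Market A: pre-tax P* = 19, Q* = 316; post-tax Q = 301; deadweight loss = 41.25.
Market B: pre-tax P* = 12, Q* = 163; post-tax Q = 149.8; deadweight loss = 36.3.
Difference: 41.25 vs 36.3 → market A is larger by 4.95.

Market A, by 4.95.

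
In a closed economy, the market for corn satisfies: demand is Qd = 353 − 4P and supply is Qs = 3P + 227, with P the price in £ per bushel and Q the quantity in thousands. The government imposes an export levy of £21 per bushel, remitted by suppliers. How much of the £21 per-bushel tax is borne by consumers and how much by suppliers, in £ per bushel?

Consumers bear £9 per bushel; suppliers bear £12 per bushel.

Before the tax: set 353 − 4P = 3P + 227 → P* = £18, Q* = 281.
With the tax collected from suppliers, supply shifts: Qs = 3(P − 21) + 227.
Solving gives Q = 245 with consumers paying £27 and suppliers receiving £6 (the £21 wedge).
Burden on consumers: £9; on suppliers: £12. (They sum to £21.)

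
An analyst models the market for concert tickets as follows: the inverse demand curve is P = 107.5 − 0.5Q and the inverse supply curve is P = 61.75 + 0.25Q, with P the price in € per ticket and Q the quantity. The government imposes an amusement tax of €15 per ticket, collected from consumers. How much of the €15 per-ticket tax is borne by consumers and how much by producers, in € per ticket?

Rewrite in direct form: Qd = 215 − 2P and Qs = 4P − 247.
Before the tax: set 215 − 2P = 4P − 247 → P* = €77, Q* = 61.
With the tax collected from consumers, demand (in seller-price terms) shifts: Qd = 215 − 2(P + 15).
Solving gives Q = 41 with consumers paying €87 and producers receiving €72 (the €15 wedge).
Burden on consumers: €10; on producers: €5. (They sum to €15.)
The less price-elastic side of the market bears the larger share of a per-unit tax.

Consumers bear €10 per ticket; producers bear €5 per ticket.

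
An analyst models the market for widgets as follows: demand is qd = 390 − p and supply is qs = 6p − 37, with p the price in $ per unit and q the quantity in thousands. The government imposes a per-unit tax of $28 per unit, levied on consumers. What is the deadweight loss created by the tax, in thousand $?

Before the tax: set 390 − p = 6p − 37 → p* = $61, q* = 329.
With the tax collected from consumers, demand (in seller-price terms) shifts: qd = 390 − (p + 28).
Solving gives q = 305 with consumers paying $85 and sellers receiving $57 (the $28 wedge).
Quantity falls by |ΔQ| = |329 − 305| = 24.
DWL = ½ · t · |ΔQ| = ½ · 28 · 24 = $336.

Deadweight loss = $336 thousand.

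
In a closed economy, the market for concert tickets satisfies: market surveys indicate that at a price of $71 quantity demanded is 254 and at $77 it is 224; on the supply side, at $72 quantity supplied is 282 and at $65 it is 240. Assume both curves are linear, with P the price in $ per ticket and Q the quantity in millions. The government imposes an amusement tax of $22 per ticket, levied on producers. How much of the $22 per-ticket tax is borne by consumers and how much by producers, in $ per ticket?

Consumers bear $12 per ticket; producers bear $10 per ticket.

Demand slope: (224 − 254)/(77 − 71) = -5, so Qd = 609 − 5P.
Supply slope: (240 − 282)/(65 − 72) = 6, so Qs = 6P − 150.
Before the tax: set 609 − 5P = 6P − 150 → P* = $69, Q* = 264.
With the tax collected from producers, supply shifts: Qs = 6(P − 22) − 150.
New equilibrium: consumers pay $81, producers receive $59, Q = 204. (Wedge: Pb − Ps = 22.)
Burden on consumers: $12; on producers: $10. (They sum to $22.)
The less price-elastic side of the market bears the larger share of a per-unit tax.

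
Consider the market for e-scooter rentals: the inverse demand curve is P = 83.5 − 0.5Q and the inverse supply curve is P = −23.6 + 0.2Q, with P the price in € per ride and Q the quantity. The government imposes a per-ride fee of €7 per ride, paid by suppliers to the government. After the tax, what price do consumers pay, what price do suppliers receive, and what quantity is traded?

Inverting to Q(P) form: Qd = 167 − 2P; Qs = 5P + 118.
Without the tax, 167 − 2P = 5P + 118 gives 7P = 49, so P* = €7 and Q* = 153.
With the tax collected from suppliers, supply shifts: Qs = 5(P − 7) + 118.
New equilibrium: consumers pay €12, suppliers receive €5, Q = 143. (Wedge: Pb − Ps = 7.)
The less price-elastic side of the market bears the larger share of a per-unit tax.

Consumers pay €12; suppliers receive €5; quantity = 143.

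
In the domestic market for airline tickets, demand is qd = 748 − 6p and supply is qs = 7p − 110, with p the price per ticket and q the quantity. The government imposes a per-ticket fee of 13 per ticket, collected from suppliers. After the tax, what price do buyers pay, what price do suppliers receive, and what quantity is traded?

Buyers pay 73; suppliers receive 60; quantity = 310.

Before the tax: set 748 − 6p = 7p − 110 → p* = 66, q* = 352.
With the tax collected from suppliers, supply shifts: qs = 7(p − 13) − 110.
New equilibrium: buyers pay 73, suppliers receive 60, q = 310. (Wedge: pb − ps = 13.)
The less price-elastic side of the market bears the larger share of a per-unit tax.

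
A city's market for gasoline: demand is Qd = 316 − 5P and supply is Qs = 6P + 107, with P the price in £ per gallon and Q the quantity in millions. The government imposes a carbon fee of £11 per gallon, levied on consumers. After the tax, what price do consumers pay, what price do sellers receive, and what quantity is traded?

Without the tax, 316 − 5P = 6P + 107 gives 11P = 209, so P* = £19 and Q* = 221.
With the tax collected from consumers, demand (in seller-price terms) shifts: Qd = 316 − 5(P + 11).
New equilibrium: consumers pay £25, sellers receive £14, Q = 191. (Wedge: Pb − Ps = 11.)

Consumers pay £25; sellers receive £14; quantity = 191.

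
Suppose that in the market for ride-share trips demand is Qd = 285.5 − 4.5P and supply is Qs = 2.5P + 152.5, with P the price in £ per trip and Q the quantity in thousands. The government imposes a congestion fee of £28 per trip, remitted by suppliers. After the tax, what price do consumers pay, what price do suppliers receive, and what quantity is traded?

Consumers pay £29; suppliers receive £1; quantity = 155.

Without the tax, 285.5 − 4.5P = 2.5P + 152.5 gives 7P = 133, so P* = £19 and Q* = 200.
With the tax collected from suppliers, supply shifts: Qs = 2.5(P − 28) + 152.5.
Solving gives Q = 155 with consumers paying £29 and suppliers receiving £1 (the £28 wedge).
The less price-elastic side of the market bears the larger share of a per-unit tax.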